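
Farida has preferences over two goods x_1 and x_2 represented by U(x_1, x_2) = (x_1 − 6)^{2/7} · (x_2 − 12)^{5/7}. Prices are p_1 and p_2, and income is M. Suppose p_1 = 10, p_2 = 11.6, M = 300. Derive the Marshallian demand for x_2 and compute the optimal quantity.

x_2* = 18.2069

After buying the subsistence bundle (6, 12), a share 2/7 of the remaining income goes to x_1: x_1* = 6 + 2/7·(M − 6p_1 − 12p_2)/p_1.
Discretionary income = 300 − 6·10 − 12·11.6 = 100.8; x_2* = 12 + 5/7·100.8/11.6 = 18.2069.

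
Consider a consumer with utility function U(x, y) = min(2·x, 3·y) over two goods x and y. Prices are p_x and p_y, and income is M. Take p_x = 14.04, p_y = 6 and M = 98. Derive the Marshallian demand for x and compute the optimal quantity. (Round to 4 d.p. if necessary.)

x* = 5.4324

With perfect complements, no substitution: consume in ratio x:y = 3:2.
Budget: p_x·x + p_y·(2/3)·x = M, so (3·p_x + 2·p_y)·x = 3·M.
Demand: x*(p_x,p_y,M) = 3·M/(3·p_x + 2·p_y), y* = 2·M/(3·p_x + 2·p_y).
Here 3·14.04 + 2·6 = 54.12, giving x* = 5.4324.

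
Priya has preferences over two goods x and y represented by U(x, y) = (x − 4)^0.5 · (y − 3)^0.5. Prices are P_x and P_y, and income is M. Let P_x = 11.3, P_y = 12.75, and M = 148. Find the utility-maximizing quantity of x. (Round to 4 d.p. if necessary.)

x* = 6.8562

MRS = (y−3)/(x−4). Tangency with P_x/P_y gives y−3 = (P_x/P_y)·(x−4).
Substituting into the budget: x* = 4 + 0.5·(M − 4·P_x − 3·P_y)/P_x, and y* = 3 + 0.5·(…)/P_y.
Discretionary income = 148 − 4·11.3 − 3·12.75 = 64.55; x* = 4 + 0.5·64.55/11.3 = 6.8562.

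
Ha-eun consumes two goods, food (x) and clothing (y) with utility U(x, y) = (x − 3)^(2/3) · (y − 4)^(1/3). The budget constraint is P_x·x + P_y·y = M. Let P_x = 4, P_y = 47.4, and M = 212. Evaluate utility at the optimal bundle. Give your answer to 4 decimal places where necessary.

Substituting into the budget: x* = 3 + 2/3·(M − 3·P_x − 4·P_y)/P_x, and y* = 4 + 1/3·(…)/P_y.
Discretionary income = 212 − 3·4 − 4·47.4 = 10.4; x* = 3 + 2/3·10.4/4 = 4.7333; y* = 4 + 1/3·10.4/47.4 = 4.0731.
Utility at the optimum: U(4.7333, 4.0731) = 0.6034.

V = 0.6034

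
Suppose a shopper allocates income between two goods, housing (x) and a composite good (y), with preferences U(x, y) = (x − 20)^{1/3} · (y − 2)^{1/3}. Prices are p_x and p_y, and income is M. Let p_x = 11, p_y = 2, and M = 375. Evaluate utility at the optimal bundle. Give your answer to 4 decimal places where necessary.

After buying the subsistence bundle (20, 2), a share 0.5 of the remaining income goes to x: x* = 20 + 0.5·(M − 20p_x − 2p_y)/p_x.
Discretionary income = 375 − 20·11 − 2·2 = 151; x* = 20 + 0.5·151/11 = 26.8636; y* = 2 + 0.5·151/2 = 39.75.
Utility at the optimum: U(26.8636, 39.75) = 6.3751.

V = 6.3751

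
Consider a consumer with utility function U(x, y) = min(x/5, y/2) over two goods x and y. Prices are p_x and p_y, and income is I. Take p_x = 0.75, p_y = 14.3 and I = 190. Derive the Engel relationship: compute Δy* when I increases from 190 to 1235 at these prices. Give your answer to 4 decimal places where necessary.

Δy* = 64.6059

Leontief preferences: the optimum is at the kink where x/5 = y/2, i.e. y = (2/5)·x.
Budget: p_x·x + p_y·(2/5)·x = I, so (5·p_x + 2·p_y)·x = 5·I.
Demand: x*(p_x,p_y,I) = 5·I/(5·p_x + 2·p_y), y* = 2·I/(5·p_x + 2·p_y).
Here 5·0.75 + 2·14.3 = 32.35, giving y* = 11.7465.
At I' = 1235: y* = 76.3524. Change: 76.3524 − 11.7465 = 64.6059.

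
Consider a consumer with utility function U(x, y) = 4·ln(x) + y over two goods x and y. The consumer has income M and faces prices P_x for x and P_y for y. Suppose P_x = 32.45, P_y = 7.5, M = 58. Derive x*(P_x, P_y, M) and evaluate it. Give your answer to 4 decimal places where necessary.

Set MRS = P_x/P_y: (4/x)/1 = P_x/P_y.
So x*(P_x,P_y) = 4·P_y/P_x, independent of income; and y* = (M − 4·P_y)/P_y.
At the given prices: x* = 4·7.5/32.45 = 0.9245.

x* = 0.9245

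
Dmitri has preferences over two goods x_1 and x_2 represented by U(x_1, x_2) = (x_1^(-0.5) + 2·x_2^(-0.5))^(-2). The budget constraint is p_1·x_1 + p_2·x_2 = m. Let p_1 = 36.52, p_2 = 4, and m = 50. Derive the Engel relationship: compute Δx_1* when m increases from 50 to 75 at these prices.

Δx_1* = 0.3891

From the CES first-order condition, (1/2)·(x_2/x_1)^(1.5) = p_1/p_2.
Solve for the ratio: x_2/x_1 = [2·p_1/p_2]^(2/3).
Substitute x_2 = (x_2/x_1)·x_1 into the budget: x_1* = m/(p_1 + p_2·(x_2/x_1)).
Numerically x_2/x_1 = 6.934266, so x_1* = 50/(36.52 + 4·6.934266) = 0.7781.
At m' = 75: x_1* = 1.1672. Change: 1.1672 − 0.7781 = 0.3891.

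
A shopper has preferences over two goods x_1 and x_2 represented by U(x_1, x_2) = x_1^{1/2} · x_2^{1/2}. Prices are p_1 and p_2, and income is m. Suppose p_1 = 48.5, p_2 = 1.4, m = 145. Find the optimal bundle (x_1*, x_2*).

x_1* = 1.4948, x_2* = 51.7857

MU_x_1/MU_x_2 = (0.5·x_2)/(0.5·x_1); tangency sets this equal to p_1/p_2.
So 0.5·p_2·x_2 = 0.5·p_1·x_1; combined with the budget, a share 0.5 of income goes to x_1.
Demand: x_1*(p_1,p_2,m) = 0.5·m/p_1 and x_2* = 0.5·m/p_2.
At p_1=48.5, p_2=1.4, m=145: x_1* = 0.5·145/48.5 = 1.4948, x_2* = 51.7857.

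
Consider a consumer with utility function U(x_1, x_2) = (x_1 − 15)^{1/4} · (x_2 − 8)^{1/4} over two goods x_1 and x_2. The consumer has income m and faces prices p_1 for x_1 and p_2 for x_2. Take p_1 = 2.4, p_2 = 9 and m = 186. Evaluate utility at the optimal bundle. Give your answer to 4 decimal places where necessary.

This is Cobb-Douglas in (x_1−15, x_2−8): tangency gives 0.25·p_2·(x_2−8) = 0.25·p_1·(x_1−15).
After buying the subsistence bundle (15, 8), a share 0.5 of the remaining income goes to x_1: x_1* = 15 + 0.5·(m − 15p_1 − 8p_2)/p_1.
Discretionary income = 186 − 15·2.4 − 8·9 = 78; x_1* = 15 + 0.5·78/2.4 = 31.25; x_2* = 8 + 0.5·78/9 = 12.3333.
Utility at the optimum: U(31.25, 12.3333) = 2.8968.

V = 2.8968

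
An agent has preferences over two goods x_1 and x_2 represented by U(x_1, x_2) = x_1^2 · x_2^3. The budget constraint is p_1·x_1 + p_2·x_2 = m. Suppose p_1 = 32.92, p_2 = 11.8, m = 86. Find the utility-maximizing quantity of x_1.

At p_1=32.92, p_2=11.8, m=86: x_1* = 0.4·86/32.92 = 1.045.

x_1* = 1.045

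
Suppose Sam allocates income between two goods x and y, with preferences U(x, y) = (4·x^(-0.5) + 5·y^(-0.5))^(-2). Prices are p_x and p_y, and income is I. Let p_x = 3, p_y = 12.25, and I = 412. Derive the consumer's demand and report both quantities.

x* = 48.1075, y* = 21.8512

MU_x ∝ 4·x^(-1.5), MU_y ∝ 5·y^(-1.5), so MRS = (4/5)·(y/x)^(1.5) = p_x/p_y.
Hence y/x = ((5/4)·p_x/p_y)^(1/(1.5)), i.e. raised to the 2/3 power.
Substitute y = (y/x)·x into the budget: x* = I/(p_x + p_y·(y/x)).
Numerically y/x = 0.454217, so x* = 412/(3 + 12.25·0.454217) = 48.1075 and y* = 0.454217·48.1075 = 21.8512.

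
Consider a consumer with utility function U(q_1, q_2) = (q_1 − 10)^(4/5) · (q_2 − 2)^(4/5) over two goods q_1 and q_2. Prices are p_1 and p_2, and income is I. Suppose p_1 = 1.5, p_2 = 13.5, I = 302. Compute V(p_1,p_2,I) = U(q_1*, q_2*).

This is Cobb-Douglas in (q_1−10, q_2−2): tangency gives 0.8·p_2·(q_2−2) = 0.8·p_1·(q_1−10).
Substituting into the budget: q_1* = 10 + 0.5·(I − 10·p_1 − 2·p_2)/p_1, and q_2* = 2 + 0.5·(…)/p_2.
Discretionary income = 302 − 10·1.5 − 2·13.5 = 260; q_1* = 10 + 0.5·260/1.5 = 96.6667; q_2* = 2 + 0.5·260/13.5 = 11.6296.
Utility at the optimum: U(96.6667, 11.6296) = 217.3549.

V = 217.3549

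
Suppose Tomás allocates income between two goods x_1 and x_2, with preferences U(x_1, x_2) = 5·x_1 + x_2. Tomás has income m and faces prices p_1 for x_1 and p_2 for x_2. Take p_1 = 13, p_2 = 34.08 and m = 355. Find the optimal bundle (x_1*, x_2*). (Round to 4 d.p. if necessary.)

Perfect substitutes: compare marginal utility per dollar. 5/p_1 vs 1/p_2 → 0.3846 vs 0.0293.
x_1 gives more utility per dollar, so spend all income on x_1: x_1* = m/p_1, x_2* = 0.
Numerically: x_1* = 27.3077, x_2* = 0.

x_1* = 27.3077, x_2* = 0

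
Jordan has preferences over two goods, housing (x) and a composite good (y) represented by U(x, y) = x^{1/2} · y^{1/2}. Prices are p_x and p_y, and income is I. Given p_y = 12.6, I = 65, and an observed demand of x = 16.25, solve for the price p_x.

p_x = 2

Tangency: MRS = y/x = p_x/p_y.
So 0.5·p_y·y = 0.5·p_x·x; combined with the budget, a share 0.5 of income goes to x.
Demand: x*(p_x,p_y,I) = 0.5·I/p_x and y* = 0.5·I/p_y.
Set x* = 16.25 in the demand function and solve for p_x: p_x = 2.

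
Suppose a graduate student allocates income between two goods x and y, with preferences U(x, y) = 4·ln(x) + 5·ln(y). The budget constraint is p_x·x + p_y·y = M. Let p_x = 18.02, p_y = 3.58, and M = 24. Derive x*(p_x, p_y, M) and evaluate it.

x* = 0.5919

MU_x/MU_y = (4·y)/(5·x); tangency sets this equal to p_x/p_y.
Rearranging, p_y·y = (5/4)·p_x·x. Substituting into the budget gives p_x·x·(1 + (5/4)) = M.
Demand: x*(p_x,p_y,M) = 4/9·M/p_x and y* = 5/9·M/p_y.
At p_x=18.02, p_y=3.58, M=24: x* = 4/9·24/18.02 = 0.5919.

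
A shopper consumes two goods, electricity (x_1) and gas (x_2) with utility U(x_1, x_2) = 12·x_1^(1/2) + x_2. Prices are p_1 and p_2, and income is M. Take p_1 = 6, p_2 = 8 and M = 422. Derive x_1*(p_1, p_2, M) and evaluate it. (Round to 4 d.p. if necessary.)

MU_x_1 = 6/√x_1, MU_x_2 = 1. Tangency: 6/√x_1 = p_1/p_2.
Thus x_1* = (6·p_2/p_1)² — independent of M — with the rest of income spent on x_2.
Plugging in: x_1* = (6·8/6)² = 64.

x_1* = 64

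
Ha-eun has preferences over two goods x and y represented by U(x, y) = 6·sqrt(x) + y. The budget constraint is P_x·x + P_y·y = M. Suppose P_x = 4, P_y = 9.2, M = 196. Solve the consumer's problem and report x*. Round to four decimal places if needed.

x* = 47.61

Solve: √x = 3·P_y/P_x, so x*(P_x,P_y) = (3·P_y/P_x)², and y* = (M − P_x·x*)/P_y.
Plugging in: x* = (3·9.2/4)² = 47.61.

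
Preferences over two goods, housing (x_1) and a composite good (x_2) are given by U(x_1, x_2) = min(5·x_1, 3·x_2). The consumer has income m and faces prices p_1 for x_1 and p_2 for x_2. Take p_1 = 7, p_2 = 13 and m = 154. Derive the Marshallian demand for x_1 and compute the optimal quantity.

Leontief preferences: the optimum is at the kink where x_1/3 = x_2/5, i.e. x_2 = (5/3)·x_1.
Budget: p_1·x_1 + p_2·(5/3)·x_1 = m, so (3·p_1 + 5·p_2)·x_1 = 3·m.
Demand: x_1*(p_1,p_2,m) = 3·m/(3·p_1 + 5·p_2), x_2* = 5·m/(3·p_1 + 5·p_2).
Here 3·7 + 5·13 = 86, giving x_1* = 5.3721.

x_1* = 5.3721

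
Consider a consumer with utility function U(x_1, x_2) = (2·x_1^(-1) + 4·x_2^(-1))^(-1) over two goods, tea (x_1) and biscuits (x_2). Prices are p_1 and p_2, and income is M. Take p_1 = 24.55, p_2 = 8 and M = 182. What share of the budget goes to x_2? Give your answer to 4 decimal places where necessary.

From the CES first-order condition, (1/2)·(x_2/x_1)^(2) = p_1/p_2.
Solve for the ratio: x_2/x_1 = [2·p_1/p_2]^(0.5).
With the ratio pinned down, the budget gives x_1* = M/(p_1 + p_2·(x_2/x_1)) and x_2* = (x_2/x_1)·x_1*.
Numerically x_2/x_1 = 2.477398, so x_1* = 182/(24.55 + 8·2.477398) = 4.1019 and x_2* = 2.477398·4.1019 = 10.1622.
Expenditure on x_2: 8·10.1622 = 81.2972; share = 0.4467.

share on x_2 = 0.4467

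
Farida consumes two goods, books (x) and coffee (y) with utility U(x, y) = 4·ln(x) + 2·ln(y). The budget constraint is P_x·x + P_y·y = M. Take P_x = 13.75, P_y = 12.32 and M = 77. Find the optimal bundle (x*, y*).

x* = 3.7333, y* = 2.0833

Tangency: MRS = 2·y/x = P_x/P_y.
Rearranging, P_y·y = (1/2)·P_x·x. Substituting into the budget gives P_x·x·(1 + (1/2)) = M.
Demand: x*(P_x,P_y,M) = 2/3·M/P_x and y* = 1/3·M/P_y.
At P_x=13.75, P_y=12.32, M=77: x* = 2/3·77/13.75 = 3.7333, y* = 2.0833.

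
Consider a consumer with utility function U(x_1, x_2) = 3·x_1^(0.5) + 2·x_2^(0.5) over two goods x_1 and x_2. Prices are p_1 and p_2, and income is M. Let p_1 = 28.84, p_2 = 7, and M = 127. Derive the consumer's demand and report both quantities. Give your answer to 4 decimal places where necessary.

x_1* = 1.5554, x_2* = 11.7345

MU_x_1 ∝ 3·x_1^(-0.5), MU_x_2 ∝ 2·x_2^(-0.5), so MRS = (3/2)·(x_2/x_1)^(0.5) = p_1/p_2.
Solve for the ratio: x_2/x_1 = [(2/3)·p_1/p_2]^(2).
Substitute x_2 = (x_2/x_1)·x_1 into the budget: x_1* = M/(p_1 + p_2·(x_2/x_1)).
Numerically x_2/x_1 = 7.544178, so x_1* = 127/(28.84 + 7·7.544178) = 1.5554 and x_2* = 7.544178·1.5554 = 11.7345.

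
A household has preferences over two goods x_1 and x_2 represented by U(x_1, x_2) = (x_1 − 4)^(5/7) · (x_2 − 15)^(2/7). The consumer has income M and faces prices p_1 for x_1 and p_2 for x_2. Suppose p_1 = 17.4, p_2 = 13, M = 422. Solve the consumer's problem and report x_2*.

x_2* = 18.4593

This is Cobb-Douglas in (x_1−4, x_2−15): tangency gives 5/7·p_2·(x_2−15) = 2/7·p_1·(x_1−4).
Substituting into the budget: x_1* = 4 + 5/7·(M − 4·p_1 − 15·p_2)/p_1, and x_2* = 15 + 2/7·(…)/p_2.
Discretionary income = 422 − 4·17.4 − 15·13 = 157.4; x_2* = 15 + 2/7·157.4/13 = 18.4593.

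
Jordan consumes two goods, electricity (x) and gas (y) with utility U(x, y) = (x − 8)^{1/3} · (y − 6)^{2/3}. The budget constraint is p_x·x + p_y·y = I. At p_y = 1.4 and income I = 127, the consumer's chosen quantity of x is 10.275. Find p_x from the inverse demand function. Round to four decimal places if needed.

MRS = (1/2)·(y−6)/(x−8). Tangency with p_x/p_y gives y−6 = 2·(p_x/p_y)·(x−8).
Substituting into the budget: x* = 8 + 1/3·(I − 8·p_x − 6·p_y)/p_x, and y* = 6 + 2/3·(…)/p_y.
Set x* = 10.275 in the demand function and solve for p_x: p_x = 8.

p_x = 8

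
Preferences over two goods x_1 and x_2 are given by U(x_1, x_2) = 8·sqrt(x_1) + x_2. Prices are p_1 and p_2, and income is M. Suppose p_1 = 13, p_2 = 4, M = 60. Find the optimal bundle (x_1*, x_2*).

x_1* = 1.5148, x_2* = 10.0769

Utility is quasi-linear in x_2; the FOC for x_1 is 4/√x_1 = p_1/p_2.
Solve: √x_1 = 4·p_2/p_1, so x_1*(p_1,p_2) = (4·p_2/p_1)², and x_2* = (M − p_1·x_1*)/p_2.
Plugging in: x_1* = (4·4/13)² = 1.5148, x_2* = 10.0769.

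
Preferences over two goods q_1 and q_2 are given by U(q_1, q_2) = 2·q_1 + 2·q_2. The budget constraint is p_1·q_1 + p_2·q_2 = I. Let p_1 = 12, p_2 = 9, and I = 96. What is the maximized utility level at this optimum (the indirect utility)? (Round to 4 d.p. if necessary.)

V = 21.3333

q_2 gives more utility per dollar, so spend all income on q_2: q_2* = I/p_2, q_1* = 0.
Numerically: q_1* = 0, q_2* = 10.6667.
Utility at the optimum: U(0, 10.6667) = 21.3333.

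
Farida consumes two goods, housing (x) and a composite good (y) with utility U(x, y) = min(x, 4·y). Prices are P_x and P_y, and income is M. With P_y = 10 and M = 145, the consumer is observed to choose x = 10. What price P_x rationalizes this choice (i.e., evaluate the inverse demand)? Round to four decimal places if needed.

P_x = 12

With perfect complements, no substitution: consume in ratio x:y = 4:1.
Budget: P_x·x + P_y·(1/4)·x = M, so (4·P_x + P_y)·x = 4·M.
Demand: x*(P_x,P_y,M) = 4·M/(4·P_x + P_y), y* = M/(4·P_x + P_y).
Set x* = 10 in the demand function and solve for P_x: P_x = 12.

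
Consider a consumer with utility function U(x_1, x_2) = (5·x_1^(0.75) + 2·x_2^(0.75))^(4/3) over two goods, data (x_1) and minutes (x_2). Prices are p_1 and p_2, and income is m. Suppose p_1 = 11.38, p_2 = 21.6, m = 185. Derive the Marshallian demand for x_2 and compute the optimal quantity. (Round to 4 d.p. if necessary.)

MU_x_1 ∝ 5·x_1^(-0.25), MU_x_2 ∝ 2·x_2^(-0.25), so MRS = (5/2)·(x_2/x_1)^(0.25) = p_1/p_2.
Hence x_2/x_1 = ((2/5)·p_1/p_2)^(1/(0.25)), i.e. raised to the 4 power.
Substitute x_2 = (x_2/x_1)·x_1 into the budget: x_1* = m/(p_1 + p_2·(x_2/x_1)).
Numerically x_2/x_1 = 0.001972, so x_1* = 185/(11.38 + 21.6·0.001972) = 16.196 and x_2* = 0.001972·16.196 = 0.0319.

x_2* = 0.0319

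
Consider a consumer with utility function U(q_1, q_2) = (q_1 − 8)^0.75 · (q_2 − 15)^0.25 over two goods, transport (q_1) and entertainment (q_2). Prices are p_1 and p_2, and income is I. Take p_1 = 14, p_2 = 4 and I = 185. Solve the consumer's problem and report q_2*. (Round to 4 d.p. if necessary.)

q_2* = 15.8125

This is Cobb-Douglas in (q_1−8, q_2−15): tangency gives 0.75·p_2·(q_2−15) = 0.25·p_1·(q_1−8).
After buying the subsistence bundle (8, 15), a share 0.75 of the remaining income goes to q_1: q_1* = 8 + 0.75·(I − 8p_1 − 15p_2)/p_1.
Discretionary income = 185 − 8·14 − 15·4 = 13; q_2* = 15 + 0.25·13/4 = 15.8125.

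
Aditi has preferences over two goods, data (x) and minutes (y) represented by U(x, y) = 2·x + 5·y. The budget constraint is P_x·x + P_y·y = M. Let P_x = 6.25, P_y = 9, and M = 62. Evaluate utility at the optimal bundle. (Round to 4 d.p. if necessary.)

V = 34.4444

y gives more utility per dollar, so spend all income on y: y* = M/P_y, x* = 0.
Numerically: x* = 0, y* = 6.8889.
Utility at the optimum: U(0, 6.8889) = 34.4444.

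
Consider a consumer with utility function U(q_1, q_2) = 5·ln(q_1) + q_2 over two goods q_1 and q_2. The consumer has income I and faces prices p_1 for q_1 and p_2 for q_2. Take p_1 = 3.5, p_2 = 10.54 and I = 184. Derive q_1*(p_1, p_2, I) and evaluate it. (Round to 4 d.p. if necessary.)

q_1* = 15.0571

So q_1*(p_1,p_2) = 5·p_2/p_1, independent of income; and q_2* = (I − 5·p_2)/p_2.
At the given prices: q_1* = 5·10.54/3.5 = 15.0571.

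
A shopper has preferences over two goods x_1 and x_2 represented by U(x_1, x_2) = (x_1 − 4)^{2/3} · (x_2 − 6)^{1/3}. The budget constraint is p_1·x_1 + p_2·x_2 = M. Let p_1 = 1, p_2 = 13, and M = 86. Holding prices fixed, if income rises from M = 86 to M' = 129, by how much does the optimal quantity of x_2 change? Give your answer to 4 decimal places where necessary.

Δx_2* = 1.1026

After buying the subsistence bundle (4, 6), a share 2/3 of the remaining income goes to x_1: x_1* = 4 + 2/3·(M − 4p_1 − 6p_2)/p_1.
Discretionary income = 86 − 4·1 − 6·13 = 4; x_2* = 6 + 1/3·4/13 = 6.1026.
At M' = 129: x_2* = 7.2051. Change: 7.2051 − 6.1026 = 1.1026.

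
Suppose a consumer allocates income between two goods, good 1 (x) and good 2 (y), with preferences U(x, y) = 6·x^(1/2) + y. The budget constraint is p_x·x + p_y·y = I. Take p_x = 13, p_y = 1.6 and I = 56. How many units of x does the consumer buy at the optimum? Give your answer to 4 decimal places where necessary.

x* = 0.1363

MU_x = 3/√x, MU_y = 1. Tangency: 3/√x = p_x/p_y.
Solve: √x = 3·p_y/p_x, so x*(p_x,p_y) = (3·p_y/p_x)², and y* = (I − p_x·x*)/p_y.
Plugging in: x* = (3·1.6/13)² = 0.1363.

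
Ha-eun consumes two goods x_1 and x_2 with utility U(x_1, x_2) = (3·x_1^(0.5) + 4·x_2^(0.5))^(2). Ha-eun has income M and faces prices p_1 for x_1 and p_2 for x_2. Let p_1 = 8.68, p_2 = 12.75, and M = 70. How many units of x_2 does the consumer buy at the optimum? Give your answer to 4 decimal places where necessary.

x_2* = 3.0063

From the CES first-order condition, (3/4)·(x_2/x_1)^(0.5) = p_1/p_2.
Solve for the ratio: x_2/x_1 = [(4/3)·p_1/p_2]^(2).
With the ratio pinned down, the budget gives x_1* = M/(p_1 + p_2·(x_2/x_1)) and x_2* = (x_2/x_1)·x_1*.
Numerically x_2/x_1 = 0.823942, so x_1* = 70/(8.68 + 12.75·0.823942) = 3.6486 and x_2* = 0.823942·3.6486 = 3.0063.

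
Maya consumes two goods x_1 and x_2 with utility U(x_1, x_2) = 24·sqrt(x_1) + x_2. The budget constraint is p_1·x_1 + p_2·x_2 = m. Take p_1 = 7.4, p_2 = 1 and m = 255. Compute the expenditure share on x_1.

share on x_1 = 0.0763

MU_x_1 = 12/√x_1, MU_x_2 = 1. Tangency: 12/√x_1 = p_1/p_2.
Thus x_1* = (12·p_2/p_1)² — independent of m — with the rest of income spent on x_2.
Plugging in: x_1* = (12·1/7.4)² = 2.6297, x_2* = 235.5405.
Expenditure on x_1: 7.4·2.6297 = 19.4595; share = 0.0763.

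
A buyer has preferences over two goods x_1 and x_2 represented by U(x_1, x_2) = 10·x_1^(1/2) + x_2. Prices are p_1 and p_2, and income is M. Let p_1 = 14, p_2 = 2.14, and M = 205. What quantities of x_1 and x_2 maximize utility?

x_1* = 0.5841, x_2* = 91.973

Thus x_1* = (5·p_2/p_1)² — independent of M — with the rest of income spent on x_2.
Plugging in: x_1* = (5·2.14/14)² = 0.5841, x_2* = 91.973.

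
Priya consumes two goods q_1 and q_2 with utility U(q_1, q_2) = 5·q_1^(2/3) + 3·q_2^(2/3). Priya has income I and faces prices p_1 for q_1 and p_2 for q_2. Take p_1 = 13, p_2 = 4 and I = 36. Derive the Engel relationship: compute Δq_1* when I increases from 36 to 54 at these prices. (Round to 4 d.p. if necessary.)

Δq_1* = 0.4219

MRS = MU_q_1/MU_q_2 = (5/3)·(q_2/q_1)^(1/3). Set equal to p_1/p_2.
Hence q_2/q_1 = ((3/5)·p_1/p_2)^(1/(1/3)), i.e. raised to the 3 power.
With the ratio pinned down, the budget gives q_1* = I/(p_1 + p_2·(q_2/q_1)) and q_2* = (q_2/q_1)·q_1*.
Numerically q_2/q_1 = 7.414875, so q_1* = 36/(13 + 4·7.414875) = 0.8439.
At I' = 54: q_1* = 1.2658. Change: 1.2658 − 0.8439 = 0.4219.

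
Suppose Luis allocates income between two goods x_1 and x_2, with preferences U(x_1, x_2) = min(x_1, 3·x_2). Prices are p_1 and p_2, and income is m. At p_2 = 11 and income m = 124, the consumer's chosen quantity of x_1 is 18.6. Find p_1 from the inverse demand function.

Leontief preferences: the optimum is at the kink where x_1/3 = x_2/1, i.e. x_2 = (1/3)·x_1.
Budget: p_1·x_1 + p_2·(1/3)·x_1 = m, so (3·p_1 + p_2)·x_1 = 3·m.
Demand: x_1*(p_1,p_2,m) = 3·m/(3·p_1 + p_2), x_2* = m/(3·p_1 + p_2).
Set x_1* = 18.6 in the demand function and solve for p_1: p_1 = 3.

p_1 = 3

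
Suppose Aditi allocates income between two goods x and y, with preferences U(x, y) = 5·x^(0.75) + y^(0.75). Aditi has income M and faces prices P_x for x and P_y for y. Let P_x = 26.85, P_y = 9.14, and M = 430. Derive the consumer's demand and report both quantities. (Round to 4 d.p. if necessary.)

Substitute y = (y/x)·x into the budget: x* = M/(P_x + P_y·(y/x)).
Numerically y/x = 0.119155, so x* = 430/(26.85 + 9.14·0.119155) = 15.3906 and y* = 0.119155·15.3906 = 1.8339.

x* = 15.3906, y* = 1.8339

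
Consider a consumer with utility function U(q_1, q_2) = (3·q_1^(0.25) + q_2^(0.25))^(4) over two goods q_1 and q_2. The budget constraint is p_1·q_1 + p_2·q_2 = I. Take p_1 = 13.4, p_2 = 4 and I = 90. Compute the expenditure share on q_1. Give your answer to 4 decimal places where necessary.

MU_q_1 ∝ 3·q_1^(-0.75), MU_q_2 ∝ q_2^(-0.75), so MRS = 3·(q_2/q_1)^(0.75) = p_1/p_2.
Solve for the ratio: q_2/q_1 = [(1/3)·p_1/p_2]^(4/3).
With the ratio pinned down, the budget gives q_1* = I/(p_1 + p_2·(q_2/q_1)) and q_2* = (q_2/q_1)·q_1*.
Numerically q_2/q_1 = 1.158505, so q_1* = 90/(13.4 + 4·1.158505) = 4.9906 and q_2* = 1.158505·4.9906 = 5.7816.
Expenditure on q_1: 13.4·4.9906 = 66.8736; share = 0.743.

share on q_1 = 0.743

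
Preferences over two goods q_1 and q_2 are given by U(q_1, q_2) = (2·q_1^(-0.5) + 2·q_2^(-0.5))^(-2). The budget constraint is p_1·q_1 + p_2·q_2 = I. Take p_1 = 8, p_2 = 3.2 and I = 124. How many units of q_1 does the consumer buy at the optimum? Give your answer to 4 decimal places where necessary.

q_1* = 8.9244

MU_q_1 ∝ 2·q_1^(-1.5), MU_q_2 ∝ 2·q_2^(-1.5), so MRS = (q_2/q_1)^(1.5) = p_1/p_2.
Solve for the ratio: q_2/q_1 = [p_1/p_2]^(2/3).
With the ratio pinned down, the budget gives q_1* = I/(p_1 + p_2·(q_2/q_1)) and q_2* = (q_2/q_1)·q_1*.
Numerically q_2/q_1 = 1.842016, so q_1* = 124/(8 + 3.2·1.842016) = 8.9244.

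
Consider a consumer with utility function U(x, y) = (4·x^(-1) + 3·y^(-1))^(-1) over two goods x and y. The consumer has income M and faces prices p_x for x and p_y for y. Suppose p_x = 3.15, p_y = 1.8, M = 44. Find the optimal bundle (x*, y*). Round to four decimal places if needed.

MRS = MU_x/MU_y = (4/3)·(y/x)^(2). Set equal to p_x/p_y.
Hence y/x = ((3/4)·p_x/p_y)^(1/(2)), i.e. raised to the 0.5 power.
With the ratio pinned down, the budget gives x* = M/(p_x + p_y·(y/x)) and y* = (y/x)·x*.
Numerically y/x = 1.145644, so x* = 44/(3.15 + 1.8·1.145644) = 8.4418 and y* = 1.145644·8.4418 = 9.6713.

x* = 8.4418, y* = 9.6713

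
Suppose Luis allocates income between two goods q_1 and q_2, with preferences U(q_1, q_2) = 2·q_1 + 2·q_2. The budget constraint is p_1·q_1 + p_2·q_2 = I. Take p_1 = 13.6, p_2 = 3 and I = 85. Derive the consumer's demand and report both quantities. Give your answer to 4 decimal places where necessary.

Linear utility — the consumer picks whichever good has higher MU/price: 2/13.6 = 0.1471 vs 2/3 = 0.6667.
q_2 gives more utility per dollar, so spend all income on q_2: q_2* = I/p_2, q_1* = 0.
Numerically: q_1* = 0, q_2* = 28.3333.

q_1* = 0, q_2* = 28.3333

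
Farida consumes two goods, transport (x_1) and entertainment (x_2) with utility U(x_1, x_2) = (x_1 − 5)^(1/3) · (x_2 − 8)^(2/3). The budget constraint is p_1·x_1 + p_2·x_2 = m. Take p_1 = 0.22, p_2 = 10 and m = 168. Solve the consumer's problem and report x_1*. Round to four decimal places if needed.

x_1* = 136.6667

This is Cobb-Douglas in (x_1−5, x_2−8): tangency gives 1/3·p_2·(x_2−8) = 2/3·p_1·(x_1−5).
After buying the subsistence bundle (5, 8), a share 1/3 of the remaining income goes to x_1: x_1* = 5 + 1/3·(m − 5p_1 − 8p_2)/p_1.
Discretionary income = 168 − 5·0.22 − 8·10 = 86.9; x_1* = 5 + 1/3·86.9/0.22 = 136.6667.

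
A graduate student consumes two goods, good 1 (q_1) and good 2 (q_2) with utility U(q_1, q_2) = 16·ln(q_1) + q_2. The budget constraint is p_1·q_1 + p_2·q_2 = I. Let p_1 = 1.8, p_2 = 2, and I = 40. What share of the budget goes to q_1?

MU_q_1 = 16/q_1, MU_q_2 = 1. Tangency: 16/q_1 = p_1/p_2.
So q_1*(p_1,p_2) = 16·p_2/p_1, independent of income; and q_2* = (I − 16·p_2)/p_2.
At the given prices: q_1* = 16·2/1.8 = 17.7778, and q_2* = 4.
Expenditure on q_1: 1.8·17.7778 = 32; share = 0.8.

share on q_1 = 0.8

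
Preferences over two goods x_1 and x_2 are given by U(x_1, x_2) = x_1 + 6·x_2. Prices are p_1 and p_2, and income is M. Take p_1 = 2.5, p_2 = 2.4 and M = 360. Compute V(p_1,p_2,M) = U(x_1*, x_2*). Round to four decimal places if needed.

Perfect substitutes: compare marginal utility per dollar. 1/p_1 vs 6/p_2 → 0.4 vs 2.5.
x_2 gives more utility per dollar, so spend all income on x_2: x_2* = M/p_2, x_1* = 0.
Numerically: x_1* = 0, x_2* = 150.
Utility at the optimum: U(0, 150) = 900.

V = 900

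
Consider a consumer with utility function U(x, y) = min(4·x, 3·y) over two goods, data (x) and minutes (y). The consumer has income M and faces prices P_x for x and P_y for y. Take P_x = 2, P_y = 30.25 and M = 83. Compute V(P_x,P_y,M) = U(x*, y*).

V = 7.8425

Leontief preferences: the optimum is at the kink where x/3 = y/4, i.e. y = (4/3)·x.
Budget: P_x·x + P_y·(4/3)·x = M, so (3·P_x + 4·P_y)·x = 3·M.
Demand: x*(P_x,P_y,M) = 3·M/(3·P_x + 4·P_y), y* = 4·M/(3·P_x + 4·P_y).
Here 3·2 + 4·30.25 = 127, giving x* = 1.9606 and y* = 2.6142.
Utility at the optimum: U(1.9606, 2.6142) = 7.8425.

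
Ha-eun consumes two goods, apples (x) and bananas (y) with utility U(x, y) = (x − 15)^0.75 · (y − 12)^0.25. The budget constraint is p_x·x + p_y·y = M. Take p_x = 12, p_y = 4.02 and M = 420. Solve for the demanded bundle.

x* = 26.985, y* = 23.9254

Let x' = x−15, y' = y−12. MRS = 3·y'/x' = p_x/p_y.
After buying the subsistence bundle (15, 12), a share 0.75 of the remaining income goes to x: x* = 15 + 0.75·(M − 15p_x − 12p_y)/p_x.
Discretionary income = 420 − 15·12 − 12·4.02 = 191.76; x* = 15 + 0.75·191.76/12 = 26.985; y* = 12 + 0.25·191.76/4.02 = 23.9254.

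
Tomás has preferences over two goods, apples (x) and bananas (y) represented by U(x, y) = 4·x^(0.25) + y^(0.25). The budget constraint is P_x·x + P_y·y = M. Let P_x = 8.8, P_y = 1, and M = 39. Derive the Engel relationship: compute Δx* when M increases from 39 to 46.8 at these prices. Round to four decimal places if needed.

MU_x ∝ 4·x^(-0.75), MU_y ∝ y^(-0.75), so MRS = 4·(y/x)^(0.75) = P_x/P_y.
Hence y/x = ((1/4)·P_x/P_y)^(1/(0.75)), i.e. raised to the 4/3 power.
Substitute y = (y/x)·x into the budget: x* = M/(P_x + P_y·(y/x)).
Numerically y/x = 2.861301, so x* = 39/(8.8 + 1·2.861301) = 3.3444.
At M' = 46.8: x* = 4.0133. Change: 4.0133 − 3.3444 = 0.6689.

Δx* = 0.6689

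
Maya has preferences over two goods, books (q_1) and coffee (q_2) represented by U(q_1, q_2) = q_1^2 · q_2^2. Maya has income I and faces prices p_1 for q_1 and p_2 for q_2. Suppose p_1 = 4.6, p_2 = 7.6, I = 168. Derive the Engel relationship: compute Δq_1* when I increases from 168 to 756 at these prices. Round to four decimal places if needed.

At p_1=4.6, p_2=7.6, I=168: q_1* = 0.5·168/4.6 = 18.2609.
At I' = 756: q_1* = 82.1739. Change: 82.1739 − 18.2609 = 63.913.

Δq_1* = 63.913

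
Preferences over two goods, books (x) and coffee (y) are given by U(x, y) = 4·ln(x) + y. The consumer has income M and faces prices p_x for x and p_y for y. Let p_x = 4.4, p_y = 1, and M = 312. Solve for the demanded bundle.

Set MRS = p_x/p_y: (4/x)/1 = p_x/p_y.
So x*(p_x,p_y) = 4·p_y/p_x, independent of income; and y* = (M − 4·p_y)/p_y.
At the given prices: x* = 4·1/4.4 = 0.9091, and y* = 308.

x* = 0.9091, y* = 308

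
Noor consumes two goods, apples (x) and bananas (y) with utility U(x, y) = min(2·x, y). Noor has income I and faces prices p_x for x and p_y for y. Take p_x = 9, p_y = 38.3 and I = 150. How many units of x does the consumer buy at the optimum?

Leontief preferences: the optimum is at the kink where x/1 = y/2, i.e. y = 2·x.
Budget: p_x·x + p_y·2·x = I, so (p_x + 2·p_y)·x = I.
Demand: x*(p_x,p_y,I) = I/(p_x + 2·p_y), y* = 2·I/(p_x + 2·p_y).
Here 9 + 2·38.3 = 85.6, giving x* = 1.7523.

x* = 1.7523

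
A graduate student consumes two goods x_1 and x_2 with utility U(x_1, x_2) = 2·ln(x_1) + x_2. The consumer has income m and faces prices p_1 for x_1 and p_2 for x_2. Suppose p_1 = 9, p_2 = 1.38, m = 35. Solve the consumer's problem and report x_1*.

MU_x_1 = 2/x_1, MU_x_2 = 1. Tangency: 2/x_1 = p_1/p_2.
So x_1*(p_1,p_2) = 2·p_2/p_1, independent of income; and x_2* = (m − 2·p_2)/p_2.
At the given prices: x_1* = 2·1.38/9 = 0.3067.

x_1* = 0.3067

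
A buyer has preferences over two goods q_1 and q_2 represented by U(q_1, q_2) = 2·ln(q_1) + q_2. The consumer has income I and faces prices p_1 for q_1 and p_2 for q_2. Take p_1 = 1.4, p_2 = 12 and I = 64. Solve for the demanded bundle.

q_1* = 17.1429, q_2* = 3.3333

At the given prices: q_1* = 2·12/1.4 = 17.1429, and q_2* = 3.3333.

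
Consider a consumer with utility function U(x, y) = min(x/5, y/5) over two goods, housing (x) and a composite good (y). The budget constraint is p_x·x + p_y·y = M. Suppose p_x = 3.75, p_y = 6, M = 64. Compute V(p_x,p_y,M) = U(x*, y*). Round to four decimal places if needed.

With perfect complements, no substitution: consume in ratio x:y = 5:5.
Budget: p_x·x + p_y·x = M, so (5·p_x + 5·p_y)·x = 5·M.
Demand: x*(p_x,p_y,M) = 5·M/(5·p_x + 5·p_y), y* = 5·M/(5·p_x + 5·p_y).
Here 5·3.75 + 5·6 = 48.75, giving x* = 6.5641 and y* = 6.5641.
Utility at the optimum: U(6.5641, 6.5641) = 1.3128.

V = 1.3128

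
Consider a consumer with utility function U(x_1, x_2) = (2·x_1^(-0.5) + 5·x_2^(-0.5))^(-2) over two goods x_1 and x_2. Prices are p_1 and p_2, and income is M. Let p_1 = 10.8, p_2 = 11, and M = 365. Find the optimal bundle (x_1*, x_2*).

x_1* = 11.8446, x_2* = 21.5526

MRS = MU_x_1/MU_x_2 = (2/5)·(x_2/x_1)^(1.5). Set equal to p_1/p_2.
Hence x_2/x_1 = ((5/2)·p_1/p_2)^(1/(1.5)), i.e. raised to the 2/3 power.
With the ratio pinned down, the budget gives x_1* = M/(p_1 + p_2·(x_2/x_1)) and x_2* = (x_2/x_1)·x_1*.
Numerically x_2/x_1 = 1.81962, so x_1* = 365/(10.8 + 11·1.81962) = 11.8446 and x_2* = 1.81962·11.8446 = 21.5526.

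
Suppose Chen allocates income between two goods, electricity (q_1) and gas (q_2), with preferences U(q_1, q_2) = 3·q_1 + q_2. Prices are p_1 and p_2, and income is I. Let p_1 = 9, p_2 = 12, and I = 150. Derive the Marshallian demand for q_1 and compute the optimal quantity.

q_1* = 16.6667

Perfect substitutes: compare marginal utility per dollar. 3/p_1 vs 1/p_2 → 0.3333 vs 0.0833.
q_1 gives more utility per dollar, so spend all income on q_1: q_1* = I/p_1, q_2* = 0.
Numerically: q_1* = 16.6667, q_2* = 0.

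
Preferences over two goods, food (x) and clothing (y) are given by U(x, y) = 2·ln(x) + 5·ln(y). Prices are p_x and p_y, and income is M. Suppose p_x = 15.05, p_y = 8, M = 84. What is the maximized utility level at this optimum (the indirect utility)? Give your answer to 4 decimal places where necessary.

V = 11.0079

The MRS is (2/5)·y/x. Set MRS = p_x/p_y.
Rearranging, p_y·y = (5/2)·p_x·x. Substituting into the budget gives p_x·x·(1 + (5/2)) = M.
Demand: x*(p_x,p_y,M) = 2/7·M/p_x and y* = 5/7·M/p_y.
At p_x=15.05, p_y=8, M=84: x* = 2/7·84/15.05 = 1.5947, y* = 7.5.
Utility at the optimum: U(1.5947, 7.5) = 11.0079.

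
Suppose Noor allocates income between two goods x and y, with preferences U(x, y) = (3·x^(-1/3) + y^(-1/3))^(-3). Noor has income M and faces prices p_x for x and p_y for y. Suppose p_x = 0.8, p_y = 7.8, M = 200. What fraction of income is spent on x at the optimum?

Substitute y = (y/x)·x into the budget: x* = M/(p_x + p_y·(y/x)).
Numerically y/x = 0.079507, so x* = 200/(0.8 + 7.8·0.079507) = 140.8297 and y* = 0.079507·140.8297 = 11.197.
Expenditure on x: 0.8·140.8297 = 112.6638; share = 0.5633.

share on x = 0.5633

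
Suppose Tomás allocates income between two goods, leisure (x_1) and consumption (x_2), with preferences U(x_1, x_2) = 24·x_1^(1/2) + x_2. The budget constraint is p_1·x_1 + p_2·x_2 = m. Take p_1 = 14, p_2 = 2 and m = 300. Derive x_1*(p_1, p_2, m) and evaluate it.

Utility is quasi-linear in x_2; the FOC for x_1 is 12/√x_1 = p_1/p_2.
Thus x_1* = (12·p_2/p_1)² — independent of m — with the rest of income spent on x_2.
Plugging in: x_1* = (12·2/14)² = 2.9388.

x_1* = 2.9388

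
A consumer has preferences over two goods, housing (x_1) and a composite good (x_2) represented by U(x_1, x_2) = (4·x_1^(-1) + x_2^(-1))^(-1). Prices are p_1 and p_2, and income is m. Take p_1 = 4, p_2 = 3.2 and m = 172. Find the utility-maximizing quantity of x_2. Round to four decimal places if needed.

MRS = MU_x_1/MU_x_2 = 4·(x_2/x_1)^(2). Set equal to p_1/p_2.
Solve for the ratio: x_2/x_1 = [(1/4)·p_1/p_2]^(0.5).
With the ratio pinned down, the budget gives x_1* = m/(p_1 + p_2·(x_2/x_1)) and x_2* = (x_2/x_1)·x_1*.
Numerically x_2/x_1 = 0.559017, so x_1* = 172/(4 + 3.2·0.559017) = 29.7123 and x_2* = 0.559017·29.7123 = 16.6097.

x_2* = 16.6097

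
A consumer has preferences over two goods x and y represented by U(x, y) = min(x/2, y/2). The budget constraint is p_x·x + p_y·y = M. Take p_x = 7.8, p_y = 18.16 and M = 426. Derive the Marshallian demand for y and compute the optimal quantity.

y* = 16.4099

Leontief preferences: the optimum is at the kink where x/2 = y/2, i.e. y = x.
Budget: p_x·x + p_y·x = M, so (2·p_x + 2·p_y)·x = 2·M.
Demand: x*(p_x,p_y,M) = 2·M/(2·p_x + 2·p_y), y* = 2·M/(2·p_x + 2·p_y).
Here 2·7.8 + 2·18.16 = 51.92, giving y* = 16.4099.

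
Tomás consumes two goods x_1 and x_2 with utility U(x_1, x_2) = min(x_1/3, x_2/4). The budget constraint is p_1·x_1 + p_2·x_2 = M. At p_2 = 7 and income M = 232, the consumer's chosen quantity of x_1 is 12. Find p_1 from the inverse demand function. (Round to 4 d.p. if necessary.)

With perfect complements, no substitution: consume in ratio x_1:x_2 = 3:4.
Budget: p_1·x_1 + p_2·(4/3)·x_1 = M, so (3·p_1 + 4·p_2)·x_1 = 3·M.
Demand: x_1*(p_1,p_2,M) = 3·M/(3·p_1 + 4·p_2), x_2* = 4·M/(3·p_1 + 4·p_2).
Set x_1* = 12 in the demand function and solve for p_1: p_1 = 10.

p_1 = 10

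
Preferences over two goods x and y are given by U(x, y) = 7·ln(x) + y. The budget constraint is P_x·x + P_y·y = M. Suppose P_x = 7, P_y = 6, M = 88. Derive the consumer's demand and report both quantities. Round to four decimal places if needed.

x* = 6, y* = 7.6667

MU_x = 7/x, MU_y = 1. Tangency: 7/x = P_x/P_y.
So x*(P_x,P_y) = 7·P_y/P_x, independent of income; and y* = (M − 7·P_y)/P_y.
At the given prices: x* = 7·6/7 = 6, and y* = 7.6667.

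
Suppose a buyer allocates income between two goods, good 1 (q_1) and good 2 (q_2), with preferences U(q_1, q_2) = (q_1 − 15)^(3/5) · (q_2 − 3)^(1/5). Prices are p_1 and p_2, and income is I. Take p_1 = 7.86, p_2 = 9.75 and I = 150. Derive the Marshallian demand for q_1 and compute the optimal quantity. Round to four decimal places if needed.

q_1* = 15.2719

After buying the subsistence bundle (15, 3), a share 0.75 of the remaining income goes to q_1: q_1* = 15 + 0.75·(I − 15p_1 − 3p_2)/p_1.
Discretionary income = 150 − 15·7.86 − 3·9.75 = 2.85; q_1* = 15 + 0.75·2.85/7.86 = 15.2719.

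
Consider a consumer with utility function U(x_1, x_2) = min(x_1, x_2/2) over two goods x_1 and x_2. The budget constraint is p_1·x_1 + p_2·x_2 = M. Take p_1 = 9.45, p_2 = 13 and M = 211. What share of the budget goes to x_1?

With perfect complements, no substitution: consume in ratio x_1:x_2 = 1:2.
Budget: p_1·x_1 + p_2·2·x_1 = M, so (p_1 + 2·p_2)·x_1 = M.
Demand: x_1*(p_1,p_2,M) = M/(p_1 + 2·p_2), x_2* = 2·M/(p_1 + 2·p_2).
Here 9.45 + 2·13 = 35.45, giving x_1* = 5.952 and x_2* = 11.9041.
Expenditure on x_1: 9.45·5.952 = 56.2468; share = 0.2666.

share on x_1 = 0.2666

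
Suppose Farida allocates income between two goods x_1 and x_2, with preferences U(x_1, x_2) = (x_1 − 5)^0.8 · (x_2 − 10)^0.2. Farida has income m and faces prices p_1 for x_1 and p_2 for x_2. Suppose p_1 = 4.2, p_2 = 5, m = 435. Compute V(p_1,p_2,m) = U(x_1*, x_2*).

V = 50.7441

After buying the subsistence bundle (5, 10), a share 0.8 of the remaining income goes to x_1: x_1* = 5 + 0.8·(m − 5p_1 − 10p_2)/p_1.
Discretionary income = 435 − 5·4.2 − 10·5 = 364; x_1* = 5 + 0.8·364/4.2 = 74.3333; x_2* = 10 + 0.2·364/5 = 24.56.
Utility at the optimum: U(74.3333, 24.56) = 50.7441.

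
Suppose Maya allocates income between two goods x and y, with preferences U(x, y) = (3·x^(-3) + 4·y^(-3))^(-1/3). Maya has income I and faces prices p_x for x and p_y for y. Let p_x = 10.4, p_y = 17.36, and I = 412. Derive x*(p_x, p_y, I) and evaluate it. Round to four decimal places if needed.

x* = 15.3664

MRS = MU_x/MU_y = (3/4)·(y/x)^(4). Set equal to p_x/p_y.
Hence y/x = ((4/3)·p_x/p_y)^(1/(4)), i.e. raised to the 0.25 power.
Substitute y = (y/x)·x into the budget: x* = I/(p_x + p_y·(y/x)).
Numerically y/x = 0.945378, so x* = 412/(10.4 + 17.36·0.945378) = 15.3664.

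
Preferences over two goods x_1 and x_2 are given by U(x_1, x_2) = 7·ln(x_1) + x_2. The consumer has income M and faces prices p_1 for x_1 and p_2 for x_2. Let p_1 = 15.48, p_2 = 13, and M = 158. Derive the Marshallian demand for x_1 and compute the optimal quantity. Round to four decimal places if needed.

x_1* = 5.8786

So x_1*(p_1,p_2) = 7·p_2/p_1, independent of income; and x_2* = (M − 7·p_2)/p_2.
At the given prices: x_1* = 7·13/15.48 = 5.8786.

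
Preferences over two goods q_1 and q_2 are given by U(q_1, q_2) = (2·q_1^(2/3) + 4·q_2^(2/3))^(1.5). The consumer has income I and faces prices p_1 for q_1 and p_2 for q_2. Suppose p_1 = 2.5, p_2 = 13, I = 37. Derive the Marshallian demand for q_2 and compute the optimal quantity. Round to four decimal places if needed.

q_2* = 0.6498

Substitute q_2 = (q_2/q_1)·q_1 into the budget: q_1* = I/(p_1 + p_2·(q_2/q_1)).
Numerically q_2/q_1 = 0.056896, so q_1* = 37/(2.5 + 13·0.056896) = 11.421 and q_2* = 0.056896·11.421 = 0.6498.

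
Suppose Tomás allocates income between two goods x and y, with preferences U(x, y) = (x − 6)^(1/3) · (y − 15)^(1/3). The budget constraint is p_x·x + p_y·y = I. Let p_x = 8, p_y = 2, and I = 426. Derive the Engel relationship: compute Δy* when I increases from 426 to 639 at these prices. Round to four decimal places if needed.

Δy* = 53.25

Let x' = x−6, y' = y−15. MRS = y'/x' = p_x/p_y.
After buying the subsistence bundle (6, 15), a share 0.5 of the remaining income goes to x: x* = 6 + 0.5·(I − 6p_x − 15p_y)/p_x.
Discretionary income = 426 − 6·8 − 15·2 = 348; y* = 15 + 0.5·348/2 = 102.
At I' = 639: y* = 155.25. Change: 155.25 − 102 = 53.25.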